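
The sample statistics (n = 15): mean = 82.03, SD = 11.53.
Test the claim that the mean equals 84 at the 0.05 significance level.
One-sample t-test:
H₀: μ = 84
H₁: μ ≠ 84
df = n - 1 = 14
t = (x̄ - μ₀) / (s/√n) = (82.03 - 84) / (11.53/√15) = -0.662
p-value = 0.5189

Since p-value > α = 0.05, we fail to reject H₀.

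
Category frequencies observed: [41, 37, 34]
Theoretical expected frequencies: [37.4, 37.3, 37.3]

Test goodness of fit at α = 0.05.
Chi-square goodness of fit test:
H₀: observed counts match expected distribution
H₁: observed counts differ from expected distribution
df = k - 1 = 2
χ² = Σ(O - E)²/E
   = (41 - 37.4)²/37.4 + (37 - 37.3)²/37.3 + (34 - 37.3)²/37.3
   = 0.347 + 0.002 + 0.292
   = 0.64
p-value = 0.7258

Since p-value > α = 0.05, we fail to reject H₀.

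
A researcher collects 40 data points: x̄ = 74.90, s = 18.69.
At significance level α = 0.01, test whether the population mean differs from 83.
One-sample t-test:
H₀: μ = 83
H₁: μ ≠ 83
df = n - 1 = 39
t = (x̄ - μ₀) / (s/√n) = (74.90 - 83) / (18.69/√40) = -2.741
p-value = 0.0092

Since p-value < α = 0.01, we reject H₀.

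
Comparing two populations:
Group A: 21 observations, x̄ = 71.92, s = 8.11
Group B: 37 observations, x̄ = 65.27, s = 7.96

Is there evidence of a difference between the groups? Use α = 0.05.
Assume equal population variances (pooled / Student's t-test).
Student's two-sample t-test (equal variances):
H₀: μ₁ = μ₂
H₁: μ₁ ≠ μ₂
df = n₁ + n₂ - 2 = 56
Pooled variance s_p² = [(n₁-1)s₁² + (n₂-1)s₂²] / (n₁ + n₂ - 2) = [(20)(8.11²) + (36)(7.96²)] / 56 = 64.2225
SE = √(s_p²(1/n₁ + 1/n₂)) = √(64.2225 × (1/21 + 1/37)) = 2.1895
t = (x̄₁ - x̄₂) / SE = (71.92 - 65.27) / 2.1895 = 6.65 / 2.1895 = 3.037
p-value = 0.0036

Since p-value < α = 0.05, we reject H₀.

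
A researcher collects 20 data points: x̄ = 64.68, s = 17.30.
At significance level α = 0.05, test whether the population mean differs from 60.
One-sample t-test:
H₀: μ = 60
H₁: μ ≠ 60
df = n - 1 = 19
t = (x̄ - μ₀) / (s/√n) = (64.68 - 60) / (17.30/√20) = 1.210
p-value = 0.2412

Since p-value > α = 0.05, we fail to reject H₀.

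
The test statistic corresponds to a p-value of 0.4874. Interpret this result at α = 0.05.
Since p = 0.4874 > α = 0.05, fail to reject H₀.
There is insufficient evidence to reject the null hypothesis; the result is not statistically significant at the 0.05 level.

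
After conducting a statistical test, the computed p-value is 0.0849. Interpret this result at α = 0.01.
Since p = 0.0849 > α = 0.01, fail to reject H₀.
There is insufficient evidence to reject the null hypothesis; the result is not statistically significant at the 0.01 level.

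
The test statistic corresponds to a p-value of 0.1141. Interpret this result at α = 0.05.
Since p = 0.1141 > α = 0.05, fail to reject H₀.
There is insufficient evidence to reject the null hypothesis; the result is not statistically significant at the 0.05 level.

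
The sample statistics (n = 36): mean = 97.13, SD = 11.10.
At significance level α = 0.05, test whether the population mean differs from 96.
One-sample t-test:
H₀: μ = 96
H₁: μ ≠ 96
df = n - 1 = 35
t = (x̄ - μ₀) / (s/√n) = (97.13 - 96) / (11.10/√36) = 0.611
p-value = 0.5453

Since p-value > α = 0.05, we fail to reject H₀.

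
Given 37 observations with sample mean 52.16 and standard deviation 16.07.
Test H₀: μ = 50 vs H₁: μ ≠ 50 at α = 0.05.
One-sample t-test:
H₀: μ = 50
H₁: μ ≠ 50
df = n - 1 = 36
t = (x̄ - μ₀) / (s/√n) = (52.16 - 50) / (16.07/√37) = 0.818
p-value = 0.4190

Since p-value > α = 0.05, we fail to reject H₀.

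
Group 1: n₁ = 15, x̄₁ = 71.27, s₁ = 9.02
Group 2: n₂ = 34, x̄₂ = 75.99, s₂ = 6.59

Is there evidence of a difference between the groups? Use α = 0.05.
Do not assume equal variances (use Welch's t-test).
Welch's two-sample t-test:
H₀: μ₁ = μ₂
H₁: μ₁ ≠ μ₂
s₁²/n₁ = 9.02²/15 = 5.4240,  s₂²/n₂ = 6.59²/34 = 1.2773
SE = √(s₁²/n₁ + s₂²/n₂) = √(5.4240 + 1.2773) = 2.5887
df (Welch-Satterthwaite) = (s₁²/n₁ + s₂²/n₂)² / [(s₁²/n₁)²/(n₁-1) + (s₂²/n₂)²/(n₂-1)] ≈ 20.88
t = (x̄₁ - x̄₂) / SE = (71.27 - 75.99) / 2.5887 = -4.72 / 2.5887 = -1.823
p-value = 0.0826

Since p-value > α = 0.05, we fail to reject H₀.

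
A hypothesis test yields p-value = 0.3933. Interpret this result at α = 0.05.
Since p = 0.3933 > α = 0.05, fail to reject H₀.
There is insufficient evidence to reject the null hypothesis; the result is not statistically significant at the 0.05 level.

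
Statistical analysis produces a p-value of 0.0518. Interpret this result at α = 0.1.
Since p = 0.0518 < α = 0.1, reject H₀.
There is sufficient evidence to reject the null hypothesis; the result is statistically significant at the 0.1 level.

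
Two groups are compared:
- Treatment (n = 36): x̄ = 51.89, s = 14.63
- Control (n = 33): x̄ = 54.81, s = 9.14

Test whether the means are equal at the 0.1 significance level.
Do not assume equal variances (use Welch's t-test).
Welch's two-sample t-test:
H₀: μ₁ = μ₂
H₁: μ₁ ≠ μ₂
s₁²/n₁ = 14.63²/36 = 5.9455,  s₂²/n₂ = 9.14²/33 = 2.5315
SE = √(s₁²/n₁ + s₂²/n₂) = √(5.9455 + 2.5315) = 2.9115
df (Welch-Satterthwaite) = (s₁²/n₁ + s₂²/n₂)² / [(s₁²/n₁)²/(n₁-1) + (s₂²/n₂)²/(n₂-1)] ≈ 59.38
t = (x̄₁ - x̄₂) / SE = (51.89 - 54.81) / 2.9115 = -2.92 / 2.9115 = -1.003
p-value = 0.3200

Since p-value > α = 0.1, we fail to reject H₀.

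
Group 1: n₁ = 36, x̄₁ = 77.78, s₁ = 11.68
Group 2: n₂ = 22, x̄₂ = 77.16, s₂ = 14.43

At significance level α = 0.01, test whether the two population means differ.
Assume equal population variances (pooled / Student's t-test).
Student's two-sample t-test (equal variances):
H₀: μ₁ = μ₂
H₁: μ₁ ≠ μ₂
df = n₁ + n₂ - 2 = 56
Pooled variance s_p² = [(n₁-1)s₁² + (n₂-1)s₂²] / (n₁ + n₂ - 2) = [(35)(11.68²) + (21)(14.43²)] / 56 = 163.3483
SE = √(s_p²(1/n₁ + 1/n₂)) = √(163.3483 × (1/36 + 1/22)) = 3.4587
t = (x̄₁ - x̄₂) / SE = (77.78 - 77.16) / 3.4587 = 0.62 / 3.4587 = 0.179
p-value = 0.8584

Since p-value > α = 0.01, we fail to reject H₀.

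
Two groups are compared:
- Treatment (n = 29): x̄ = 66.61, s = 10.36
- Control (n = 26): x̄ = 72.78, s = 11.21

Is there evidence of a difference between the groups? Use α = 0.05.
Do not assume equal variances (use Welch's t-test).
Welch's two-sample t-test:
H₀: μ₁ = μ₂
H₁: μ₁ ≠ μ₂
s₁²/n₁ = 10.36²/29 = 3.7010,  s₂²/n₂ = 11.21²/26 = 4.8332
SE = √(s₁²/n₁ + s₂²/n₂) = √(3.7010 + 4.8332) = 2.9213
df (Welch-Satterthwaite) = (s₁²/n₁ + s₂²/n₂)² / [(s₁²/n₁)²/(n₁-1) + (s₂²/n₂)²/(n₂-1)] ≈ 51.16
t = (x̄₁ - x̄₂) / SE = (66.61 - 72.78) / 2.9213 = -6.17 / 2.9213 = -2.112
p-value = 0.0396

Since p-value < α = 0.05, we reject H₀.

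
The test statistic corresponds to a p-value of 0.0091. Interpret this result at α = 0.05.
Since p = 0.0091 < α = 0.05, reject H₀.
There is sufficient evidence to reject the null hypothesis; the result is statistically significant at the 0.05 level.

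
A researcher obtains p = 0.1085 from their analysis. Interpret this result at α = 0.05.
Since p = 0.1085 > α = 0.05, fail to reject H₀.
There is insufficient evidence to reject the null hypothesis; the result is not statistically significant at the 0.05 level.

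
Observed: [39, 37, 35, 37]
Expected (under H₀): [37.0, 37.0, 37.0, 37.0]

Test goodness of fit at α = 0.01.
Chi-square goodness of fit test:
H₀: observed counts match expected distribution
H₁: observed counts differ from expected distribution
df = k - 1 = 3
χ² = Σ(O - E)²/E
   = (39 - 37.0)²/37.0 + (37 - 37.0)²/37.0 + (35 - 37.0)²/37.0 + (37 - 37.0)²/37.0
   = 0.108 + 0.000 + 0.108 + 0.000
   = 0.22
p-value = 0.9749

Since p-value > α = 0.01, we fail to reject H₀.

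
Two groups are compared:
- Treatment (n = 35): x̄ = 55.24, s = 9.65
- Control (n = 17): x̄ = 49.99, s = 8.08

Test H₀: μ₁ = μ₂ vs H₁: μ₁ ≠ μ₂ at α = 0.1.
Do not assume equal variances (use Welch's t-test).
Welch's two-sample t-test:
H₀: μ₁ = μ₂
H₁: μ₁ ≠ μ₂
s₁²/n₁ = 9.65²/35 = 2.6606,  s₂²/n₂ = 8.08²/17 = 3.8404
SE = √(s₁²/n₁ + s₂²/n₂) = √(2.6606 + 3.8404) = 2.5497
df (Welch-Satterthwaite) = (s₁²/n₁ + s₂²/n₂)² / [(s₁²/n₁)²/(n₁-1) + (s₂²/n₂)²/(n₂-1)] ≈ 37.40
t = (x̄₁ - x̄₂) / SE = (55.24 - 49.99) / 2.5497 = 5.25 / 2.5497 = 2.059
p-value = 0.0465

Since p-value < α = 0.1, we reject H₀.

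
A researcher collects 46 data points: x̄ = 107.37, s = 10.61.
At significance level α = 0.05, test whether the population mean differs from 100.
One-sample t-test:
H₀: μ = 100
H₁: μ ≠ 100
df = n - 1 = 45
t = (x̄ - μ₀) / (s/√n) = (107.37 - 100) / (10.61/√46) = 4.711
p-value < 0.0001

Since p-value < α = 0.05, we reject H₀.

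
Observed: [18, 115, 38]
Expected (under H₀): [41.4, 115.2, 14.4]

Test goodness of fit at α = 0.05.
Chi-square goodness of fit test:
H₀: observed counts match expected distribution
H₁: observed counts differ from expected distribution
df = k - 1 = 2
χ² = Σ(O - E)²/E
   = (18 - 41.4)²/41.4 + (115 - 115.2)²/115.2 + (38 - 14.4)²/14.4
   = 13.226 + 0.000 + 38.678
   = 51.90
p-value < 0.0001

Since p-value < α = 0.05, we reject H₀.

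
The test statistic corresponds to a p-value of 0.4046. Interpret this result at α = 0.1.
Since p = 0.4046 > α = 0.1, fail to reject H₀.
There is insufficient evidence to reject the null hypothesis; the result is not statistically significant at the 0.1 level.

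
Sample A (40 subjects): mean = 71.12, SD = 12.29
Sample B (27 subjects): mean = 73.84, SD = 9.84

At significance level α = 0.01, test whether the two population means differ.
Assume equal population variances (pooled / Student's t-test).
Student's two-sample t-test (equal variances):
H₀: μ₁ = μ₂
H₁: μ₁ ≠ μ₂
df = n₁ + n₂ - 2 = 65
Pooled variance s_p² = [(n₁-1)s₁² + (n₂-1)s₂²] / (n₁ + n₂ - 2) = [(39)(12.29²) + (26)(9.84²)] / 65 = 129.3567
SE = √(s_p²(1/n₁ + 1/n₂)) = √(129.3567 × (1/40 + 1/27)) = 2.8328
t = (x̄₁ - x̄₂) / SE = (71.12 - 73.84) / 2.8328 = -2.72 / 2.8328 = -0.960
p-value = 0.3405

Since p-value > α = 0.01, we fail to reject H₀.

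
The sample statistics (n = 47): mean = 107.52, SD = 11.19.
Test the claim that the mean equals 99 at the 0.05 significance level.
One-sample t-test:
H₀: μ = 99
H₁: μ ≠ 99
df = n - 1 = 46
t = (x̄ - μ₀) / (s/√n) = (107.52 - 99) / (11.19/√47) = 5.220
p-value < 0.0001

Since p-value < α = 0.05, we reject H₀.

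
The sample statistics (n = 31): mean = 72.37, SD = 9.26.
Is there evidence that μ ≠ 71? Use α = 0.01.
One-sample t-test:
H₀: μ = 71
H₁: μ ≠ 71
df = n - 1 = 30
t = (x̄ - μ₀) / (s/√n) = (72.37 - 71) / (9.26/√31) = 0.824
p-value = 0.4166

Since p-value > α = 0.01, we fail to reject H₀.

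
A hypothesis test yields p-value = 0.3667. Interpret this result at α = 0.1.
Since p = 0.3667 > α = 0.1, fail to reject H₀.
There is insufficient evidence to reject the null hypothesis; the result is not statistically significant at the 0.1 level.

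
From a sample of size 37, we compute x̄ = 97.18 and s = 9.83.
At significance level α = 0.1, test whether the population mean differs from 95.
One-sample t-test:
H₀: μ = 95
H₁: μ ≠ 95
df = n - 1 = 36
t = (x̄ - μ₀) / (s/√n) = (97.18 - 95) / (9.83/√37) = 1.349
p-value = 0.1858

Since p-value > α = 0.1, we fail to reject H₀.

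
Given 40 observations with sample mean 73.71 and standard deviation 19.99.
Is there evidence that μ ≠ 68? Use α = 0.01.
One-sample t-test:
H₀: μ = 68
H₁: μ ≠ 68
df = n - 1 = 39
t = (x̄ - μ₀) / (s/√n) = (73.71 - 68) / (19.99/√40) = 1.807
p-value = 0.0786

Since p-value > α = 0.01, we fail to reject H₀.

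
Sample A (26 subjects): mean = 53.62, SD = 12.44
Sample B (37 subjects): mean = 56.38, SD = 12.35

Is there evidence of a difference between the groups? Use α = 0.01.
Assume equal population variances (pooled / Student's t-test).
Student's two-sample t-test (equal variances):
H₀: μ₁ = μ₂
H₁: μ₁ ≠ μ₂
df = n₁ + n₂ - 2 = 61
Pooled variance s_p² = [(n₁-1)s₁² + (n₂-1)s₂²] / (n₁ + n₂ - 2) = [(25)(12.44²) + (36)(12.35²)] / 61 = 153.4369
SE = √(s_p²(1/n₁ + 1/n₂)) = √(153.4369 × (1/26 + 1/37)) = 3.1699
t = (x̄₁ - x̄₂) / SE = (53.62 - 56.38) / 3.1699 = -2.76 / 3.1699 = -0.871
p-value = 0.3873

Since p-value > α = 0.01, we fail to reject H₀.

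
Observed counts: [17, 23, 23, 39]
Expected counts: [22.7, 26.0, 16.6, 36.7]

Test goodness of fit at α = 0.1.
Chi-square goodness of fit test:
H₀: observed counts match expected distribution
H₁: observed counts differ from expected distribution
df = k - 1 = 3
χ² = Σ(O - E)²/E
   = (17 - 22.7)²/22.7 + (23 - 26.0)²/26.0 + (23 - 16.6)²/16.6 + (39 - 36.7)²/36.7
   = 1.431 + 0.346 + 2.467 + 0.144
   = 4.39
p-value = 0.2224

Since p-value > α = 0.1, we fail to reject H₀.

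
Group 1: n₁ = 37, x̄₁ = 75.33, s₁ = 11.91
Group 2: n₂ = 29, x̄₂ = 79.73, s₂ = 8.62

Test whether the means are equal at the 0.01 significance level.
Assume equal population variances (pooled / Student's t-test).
Student's two-sample t-test (equal variances):
H₀: μ₁ = μ₂
H₁: μ₁ ≠ μ₂
df = n₁ + n₂ - 2 = 64
Pooled variance s_p² = [(n₁-1)s₁² + (n₂-1)s₂²] / (n₁ + n₂ - 2) = [(36)(11.91²) + (28)(8.62²)] / 64 = 112.2977
SE = √(s_p²(1/n₁ + 1/n₂)) = √(112.2977 × (1/37 + 1/29)) = 2.6282
t = (x̄₁ - x̄₂) / SE = (75.33 - 79.73) / 2.6282 = -4.40 / 2.6282 = -1.674
p-value = 0.0990

Since p-value > α = 0.01, we fail to reject H₀.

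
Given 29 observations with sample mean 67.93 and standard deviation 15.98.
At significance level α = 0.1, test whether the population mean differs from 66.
One-sample t-test:
H₀: μ = 66
H₁: μ ≠ 66
df = n - 1 = 28
t = (x̄ - μ₀) / (s/√n) = (67.93 - 66) / (15.98/√29) = 0.650
p-value = 0.5207

Since p-value > α = 0.1, we fail to reject H₀.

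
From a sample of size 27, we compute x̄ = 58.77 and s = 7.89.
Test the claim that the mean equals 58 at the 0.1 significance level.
One-sample t-test:
H₀: μ = 58
H₁: μ ≠ 58
df = n - 1 = 26
t = (x̄ - μ₀) / (s/√n) = (58.77 - 58) / (7.89/√27) = 0.507
p-value = 0.6164

Since p-value > α = 0.1, we fail to reject H₀.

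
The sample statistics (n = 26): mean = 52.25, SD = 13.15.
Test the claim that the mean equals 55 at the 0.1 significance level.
One-sample t-test:
H₀: μ = 55
H₁: μ ≠ 55
df = n - 1 = 25
t = (x̄ - μ₀) / (s/√n) = (52.25 - 55) / (13.15/√26) = -1.066
p-value = 0.2965

Since p-value > α = 0.1, we fail to reject H₀.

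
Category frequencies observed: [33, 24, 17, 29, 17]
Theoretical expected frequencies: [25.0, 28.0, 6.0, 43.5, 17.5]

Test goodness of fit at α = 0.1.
Chi-square goodness of fit test:
H₀: observed counts match expected distribution
H₁: observed counts differ from expected distribution
df = k - 1 = 4
χ² = Σ(O - E)²/E
   = (33 - 25.0)²/25.0 + (24 - 28.0)²/28.0 + (17 - 6.0)²/6.0 + (29 - 43.5)²/43.5 + (17 - 17.5)²/17.5
   = 2.560 + 0.571 + 20.167 + 4.833 + 0.014
   = 28.15
p-value < 0.0001

Since p-value < α = 0.1, we reject H₀.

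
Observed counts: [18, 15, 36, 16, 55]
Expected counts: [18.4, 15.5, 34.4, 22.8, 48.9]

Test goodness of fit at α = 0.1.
Chi-square goodness of fit test:
H₀: observed counts match expected distribution
H₁: observed counts differ from expected distribution
df = k - 1 = 4
χ² = Σ(O - E)²/E
   = (18 - 18.4)²/18.4 + (15 - 15.5)²/15.5 + (36 - 34.4)²/34.4 + (16 - 22.8)²/22.8 + (55 - 48.9)²/48.9
   = 0.009 + 0.016 + 0.074 + 2.028 + 0.761
   = 2.89
p-value = 0.5767

Since p-value > α = 0.1, we fail to reject H₀.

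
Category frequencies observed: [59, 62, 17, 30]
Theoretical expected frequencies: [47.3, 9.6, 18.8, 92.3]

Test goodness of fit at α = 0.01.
Chi-square goodness of fit test:
H₀: observed counts match expected distribution
H₁: observed counts differ from expected distribution
df = k - 1 = 3
χ² = Σ(O - E)²/E
   = (59 - 47.3)²/47.3 + (62 - 9.6)²/9.6 + (17 - 18.8)²/18.8 + (30 - 92.3)²/92.3
   = 2.894 + 286.017 + 0.172 + 42.051
   = 331.13
p-value < 0.0001

Since p-value < α = 0.01, we reject H₀.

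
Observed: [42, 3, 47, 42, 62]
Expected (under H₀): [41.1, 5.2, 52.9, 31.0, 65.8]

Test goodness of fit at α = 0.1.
Chi-square goodness of fit test:
H₀: observed counts match expected distribution
H₁: observed counts differ from expected distribution
df = k - 1 = 4
χ² = Σ(O - E)²/E
   = (42 - 41.1)²/41.1 + (3 - 5.2)²/5.2 + (47 - 52.9)²/52.9 + (42 - 31.0)²/31.0 + (62 - 65.8)²/65.8
   = 0.020 + 0.931 + 0.658 + 3.903 + 0.219
   = 5.73
p-value = 0.2201

Since p-value > α = 0.1, we fail to reject H₀.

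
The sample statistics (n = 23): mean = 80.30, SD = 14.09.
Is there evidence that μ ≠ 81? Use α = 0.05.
One-sample t-test:
H₀: μ = 81
H₁: μ ≠ 81
df = n - 1 = 22
t = (x̄ - μ₀) / (s/√n) = (80.30 - 81) / (14.09/√23) = -0.238
p-value = 0.8139

Since p-value > α = 0.05, we fail to reject H₀.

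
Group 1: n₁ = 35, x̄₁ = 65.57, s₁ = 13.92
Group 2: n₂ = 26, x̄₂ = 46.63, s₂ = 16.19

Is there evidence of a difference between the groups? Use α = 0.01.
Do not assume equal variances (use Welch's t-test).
Welch's two-sample t-test:
H₀: μ₁ = μ₂
H₁: μ₁ ≠ μ₂
s₁²/n₁ = 13.92²/35 = 5.5362,  s₂²/n₂ = 16.19²/26 = 10.0814
SE = √(s₁²/n₁ + s₂²/n₂) = √(5.5362 + 10.0814) = 3.9519
df (Welch-Satterthwaite) = (s₁²/n₁ + s₂²/n₂)² / [(s₁²/n₁)²/(n₁-1) + (s₂²/n₂)²/(n₂-1)] ≈ 49.11
t = (x̄₁ - x̄₂) / SE = (65.57 - 46.63) / 3.9519 = 18.94 / 3.9519 = 4.793
p-value < 0.0001

Since p-value < α = 0.01, we reject H₀.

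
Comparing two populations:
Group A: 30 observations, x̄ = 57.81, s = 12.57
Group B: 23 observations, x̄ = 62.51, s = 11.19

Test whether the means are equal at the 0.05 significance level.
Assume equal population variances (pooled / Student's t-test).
Student's two-sample t-test (equal variances):
H₀: μ₁ = μ₂
H₁: μ₁ ≠ μ₂
df = n₁ + n₂ - 2 = 51
Pooled variance s_p² = [(n₁-1)s₁² + (n₂-1)s₂²] / (n₁ + n₂ - 2) = [(29)(12.57²) + (22)(11.19²)] / 51 = 143.8607
SE = √(s_p²(1/n₁ + 1/n₂)) = √(143.8607 × (1/30 + 1/23)) = 3.3242
t = (x̄₁ - x̄₂) / SE = (57.81 - 62.51) / 3.3242 = -4.70 / 3.3242 = -1.414
p-value = 0.1635

Since p-value > α = 0.05, we fail to reject H₀.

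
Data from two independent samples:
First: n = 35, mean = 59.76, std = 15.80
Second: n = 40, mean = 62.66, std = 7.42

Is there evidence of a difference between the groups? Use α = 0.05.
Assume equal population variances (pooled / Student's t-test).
Student's two-sample t-test (equal variances):
H₀: μ₁ = μ₂
H₁: μ₁ ≠ μ₂
df = n₁ + n₂ - 2 = 73
Pooled variance s_p² = [(n₁-1)s₁² + (n₂-1)s₂²] / (n₁ + n₂ - 2) = [(34)(15.80²) + (39)(7.42²)] / 73 = 145.6844
SE = √(s_p²(1/n₁ + 1/n₂)) = √(145.6844 × (1/35 + 1/40)) = 2.7937
t = (x̄₁ - x̄₂) / SE = (59.76 - 62.66) / 2.7937 = -2.90 / 2.7937 = -1.038
p-value = 0.3027

Since p-value > α = 0.05, we fail to reject H₀.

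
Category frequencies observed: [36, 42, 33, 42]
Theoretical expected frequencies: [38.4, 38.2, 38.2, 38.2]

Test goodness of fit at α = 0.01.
Chi-square goodness of fit test:
H₀: observed counts match expected distribution
H₁: observed counts differ from expected distribution
df = k - 1 = 3
χ² = Σ(O - E)²/E
   = (36 - 38.4)²/38.4 + (42 - 38.2)²/38.2 + (33 - 38.2)²/38.2 + (42 - 38.2)²/38.2
   = 0.150 + 0.378 + 0.708 + 0.378
   = 1.61
p-value = 0.6562

Since p-value > α = 0.01, we fail to reject H₀.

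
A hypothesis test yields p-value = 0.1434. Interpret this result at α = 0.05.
Since p = 0.1434 > α = 0.05, fail to reject H₀.
There is insufficient evidence to reject the null hypothesis; the result is not statistically significant at the 0.05 level.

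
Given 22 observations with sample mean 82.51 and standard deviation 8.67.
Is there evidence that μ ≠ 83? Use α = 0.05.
One-sample t-test:
H₀: μ = 83
H₁: μ ≠ 83
df = n - 1 = 21
t = (x̄ - μ₀) / (s/√n) = (82.51 - 83) / (8.67/√22) = -0.265
p-value = 0.7935

Since p-value > α = 0.05, we fail to reject H₀.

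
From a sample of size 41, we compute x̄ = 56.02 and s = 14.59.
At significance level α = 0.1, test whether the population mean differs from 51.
One-sample t-test:
H₀: μ = 51
H₁: μ ≠ 51
df = n - 1 = 40
t = (x̄ - μ₀) / (s/√n) = (56.02 - 51) / (14.59/√41) = 2.203
p-value = 0.0334

Since p-value < α = 0.1, we reject H₀.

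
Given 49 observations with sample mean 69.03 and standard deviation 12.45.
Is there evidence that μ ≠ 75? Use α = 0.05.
One-sample t-test:
H₀: μ = 75
H₁: μ ≠ 75
df = n - 1 = 48
t = (x̄ - μ₀) / (s/√n) = (69.03 - 75) / (12.45/√49) = -3.357
p-value = 0.0016

Since p-value < α = 0.05, we reject H₀.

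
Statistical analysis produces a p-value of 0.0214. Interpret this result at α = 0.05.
Since p = 0.0214 < α = 0.05, reject H₀.
There is sufficient evidence to reject the null hypothesis; the result is statistically significant at the 0.05 level.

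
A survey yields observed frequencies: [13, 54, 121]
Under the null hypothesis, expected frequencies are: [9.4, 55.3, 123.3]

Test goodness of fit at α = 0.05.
Chi-square goodness of fit test:
H₀: observed counts match expected distribution
H₁: observed counts differ from expected distribution
df = k - 1 = 2
χ² = Σ(O - E)²/E
   = (13 - 9.4)²/9.4 + (54 - 55.3)²/55.3 + (121 - 123.3)²/123.3
   = 1.379 + 0.031 + 0.043
   = 1.45
p-value = 0.4838

Since p-value > α = 0.05, we fail to reject H₀.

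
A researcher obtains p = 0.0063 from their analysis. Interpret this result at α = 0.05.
Since p = 0.0063 < α = 0.05, reject H₀.
There is sufficient evidence to reject the null hypothesis; the result is statistically significant at the 0.05 level.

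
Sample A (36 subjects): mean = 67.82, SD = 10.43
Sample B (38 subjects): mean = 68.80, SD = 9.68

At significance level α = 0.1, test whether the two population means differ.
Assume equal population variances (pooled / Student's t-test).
Student's two-sample t-test (equal variances):
H₀: μ₁ = μ₂
H₁: μ₁ ≠ μ₂
df = n₁ + n₂ - 2 = 72
Pooled variance s_p² = [(n₁-1)s₁² + (n₂-1)s₂²] / (n₁ + n₂ - 2) = [(35)(10.43²) + (37)(9.68²)] / 72 = 101.0342
SE = √(s_p²(1/n₁ + 1/n₂)) = √(101.0342 × (1/36 + 1/38)) = 2.3378
t = (x̄₁ - x̄₂) / SE = (67.82 - 68.80) / 2.3378 = -0.98 / 2.3378 = -0.419
p-value = 0.6763

Since p-value > α = 0.1, we fail to reject H₀.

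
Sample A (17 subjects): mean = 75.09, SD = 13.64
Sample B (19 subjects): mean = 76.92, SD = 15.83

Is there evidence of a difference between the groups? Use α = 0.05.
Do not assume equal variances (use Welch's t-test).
Welch's two-sample t-test:
H₀: μ₁ = μ₂
H₁: μ₁ ≠ μ₂
s₁²/n₁ = 13.64²/17 = 10.9441,  s₂²/n₂ = 15.83²/19 = 13.1889
SE = √(s₁²/n₁ + s₂²/n₂) = √(10.9441 + 13.1889) = 4.9125
df (Welch-Satterthwaite) = (s₁²/n₁ + s₂²/n₂)² / [(s₁²/n₁)²/(n₁-1) + (s₂²/n₂)²/(n₂-1)] ≈ 33.96
t = (x̄₁ - x̄₂) / SE = (75.09 - 76.92) / 4.9125 = -1.83 / 4.9125 = -0.373
p-value = 0.7118

Since p-value > α = 0.05, we fail to reject H₀.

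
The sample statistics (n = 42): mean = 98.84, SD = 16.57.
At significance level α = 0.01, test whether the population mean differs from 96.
One-sample t-test:
H₀: μ = 96
H₁: μ ≠ 96
df = n - 1 = 41
t = (x̄ - μ₀) / (s/√n) = (98.84 - 96) / (16.57/√42) = 1.111
p-value = 0.2731

Since p-value > α = 0.01, we fail to reject H₀.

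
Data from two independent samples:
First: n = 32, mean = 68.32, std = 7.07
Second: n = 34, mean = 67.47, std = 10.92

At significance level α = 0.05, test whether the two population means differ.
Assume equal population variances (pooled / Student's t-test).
Student's two-sample t-test (equal variances):
H₀: μ₁ = μ₂
H₁: μ₁ ≠ μ₂
df = n₁ + n₂ - 2 = 64
Pooled variance s_p² = [(n₁-1)s₁² + (n₂-1)s₂²] / (n₁ + n₂ - 2) = [(31)(7.07²) + (33)(10.92²)] / 64 = 85.6979
SE = √(s_p²(1/n₁ + 1/n₂)) = √(85.6979 × (1/32 + 1/34)) = 2.2800
t = (x̄₁ - x̄₂) / SE = (68.32 - 67.47) / 2.2800 = 0.85 / 2.2800 = 0.373
p-value = 0.7105

Since p-value > α = 0.05, we fail to reject H₀.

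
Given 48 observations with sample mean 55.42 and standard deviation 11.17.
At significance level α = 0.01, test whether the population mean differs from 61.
One-sample t-test:
H₀: μ = 61
H₁: μ ≠ 61
df = n - 1 = 47
t = (x̄ - μ₀) / (s/√n) = (55.42 - 61) / (11.17/√48) = -3.461
p-value = 0.0012

Since p-value < α = 0.01, we reject H₀.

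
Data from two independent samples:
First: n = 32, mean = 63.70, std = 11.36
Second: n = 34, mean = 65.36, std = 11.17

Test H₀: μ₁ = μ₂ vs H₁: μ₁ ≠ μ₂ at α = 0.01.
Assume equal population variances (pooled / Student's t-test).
Student's two-sample t-test (equal variances):
H₀: μ₁ = μ₂
H₁: μ₁ ≠ μ₂
df = n₁ + n₂ - 2 = 64
Pooled variance s_p² = [(n₁-1)s₁² + (n₂-1)s₂²] / (n₁ + n₂ - 2) = [(31)(11.36²) + (33)(11.17²)] / 64 = 126.8424
SE = √(s_p²(1/n₁ + 1/n₂)) = √(126.8424 × (1/32 + 1/34)) = 2.7739
t = (x̄₁ - x̄₂) / SE = (63.70 - 65.36) / 2.7739 = -1.66 / 2.7739 = -0.598
p-value = 0.5517

Since p-value > α = 0.01, we fail to reject H₀.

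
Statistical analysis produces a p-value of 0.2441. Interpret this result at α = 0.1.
Since p = 0.2441 > α = 0.1, fail to reject H₀.
There is insufficient evidence to reject the null hypothesis; the result is not statistically significant at the 0.1 level.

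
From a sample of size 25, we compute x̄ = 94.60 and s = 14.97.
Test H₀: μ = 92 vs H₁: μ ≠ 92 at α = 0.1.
One-sample t-test:
H₀: μ = 92
H₁: μ ≠ 92
df = n - 1 = 24
t = (x̄ - μ₀) / (s/√n) = (94.60 - 92) / (14.97/√25) = 0.868
p-value = 0.3938

Since p-value > α = 0.1, we fail to reject H₀.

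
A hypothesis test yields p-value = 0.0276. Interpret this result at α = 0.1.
Since p = 0.0276 < α = 0.1, reject H₀.
There is sufficient evidence to reject the null hypothesis; the result is statistically significant at the 0.1 level.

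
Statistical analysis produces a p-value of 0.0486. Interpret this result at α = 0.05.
Since p = 0.0486 < α = 0.05, reject H₀.
There is sufficient evidence to reject the null hypothesis; the result is statistically significant at the 0.05 level.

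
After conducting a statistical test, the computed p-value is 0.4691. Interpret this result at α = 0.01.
Since p = 0.4691 > α = 0.01, fail to reject H₀.
There is insufficient evidence to reject the null hypothesis; the result is not statistically significant at the 0.01 level.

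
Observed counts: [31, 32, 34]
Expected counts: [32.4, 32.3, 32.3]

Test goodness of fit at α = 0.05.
Chi-square goodness of fit test:
H₀: observed counts match expected distribution
H₁: observed counts differ from expected distribution
df = k - 1 = 2
χ² = Σ(O - E)²/E
   = (31 - 32.4)²/32.4 + (32 - 32.3)²/32.3 + (34 - 32.3)²/32.3
   = 0.060 + 0.003 + 0.089
   = 0.15
p-value = 0.9265

Since p-value > α = 0.05, we fail to reject H₀.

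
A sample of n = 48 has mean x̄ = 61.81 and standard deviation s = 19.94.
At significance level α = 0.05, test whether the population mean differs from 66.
One-sample t-test:
H₀: μ = 66
H₁: μ ≠ 66
df = n - 1 = 47
t = (x̄ - μ₀) / (s/√n) = (61.81 - 66) / (19.94/√48) = -1.456
p-value = 0.1521

Since p-value > α = 0.05, we fail to reject H₀.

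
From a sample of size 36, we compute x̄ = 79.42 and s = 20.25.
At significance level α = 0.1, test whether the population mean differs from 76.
One-sample t-test:
H₀: μ = 76
H₁: μ ≠ 76
df = n - 1 = 35
t = (x̄ - μ₀) / (s/√n) = (79.42 - 76) / (20.25/√36) = 1.013
p-value = 0.3179

Since p-value > α = 0.1, we fail to reject H₀.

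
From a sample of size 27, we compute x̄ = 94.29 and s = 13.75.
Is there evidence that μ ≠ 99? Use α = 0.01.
One-sample t-test:
H₀: μ = 99
H₁: μ ≠ 99
df = n - 1 = 26
t = (x̄ - μ₀) / (s/√n) = (94.29 - 99) / (13.75/√27) = -1.780
p-value = 0.0868

Since p-value > α = 0.01, we fail to reject H₀.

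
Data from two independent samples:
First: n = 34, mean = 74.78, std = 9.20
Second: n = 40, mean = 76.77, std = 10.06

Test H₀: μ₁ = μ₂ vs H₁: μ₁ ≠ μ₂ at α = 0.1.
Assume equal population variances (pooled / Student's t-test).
Student's two-sample t-test (equal variances):
H₀: μ₁ = μ₂
H₁: μ₁ ≠ μ₂
df = n₁ + n₂ - 2 = 72
Pooled variance s_p² = [(n₁-1)s₁² + (n₂-1)s₂²] / (n₁ + n₂ - 2) = [(33)(9.20²) + (39)(10.06²)] / 72 = 93.6120
SE = √(s_p²(1/n₁ + 1/n₂)) = √(93.6120 × (1/34 + 1/40)) = 2.2569
t = (x̄₁ - x̄₂) / SE = (74.78 - 76.77) / 2.2569 = -1.99 / 2.2569 = -0.882
p-value = 0.3809

Since p-value > α = 0.1, we fail to reject H₀.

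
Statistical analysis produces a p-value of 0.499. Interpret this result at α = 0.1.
Since p = 0.499 > α = 0.1, fail to reject H₀.
There is insufficient evidence to reject the null hypothesis; the result is not statistically significant at the 0.1 level.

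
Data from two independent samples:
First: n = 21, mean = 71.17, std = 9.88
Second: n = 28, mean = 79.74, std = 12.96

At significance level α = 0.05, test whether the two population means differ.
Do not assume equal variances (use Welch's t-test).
Welch's two-sample t-test:
H₀: μ₁ = μ₂
H₁: μ₁ ≠ μ₂
s₁²/n₁ = 9.88²/21 = 4.6483,  s₂²/n₂ = 12.96²/28 = 5.9986
SE = √(s₁²/n₁ + s₂²/n₂) = √(4.6483 + 5.9986) = 3.2630
df (Welch-Satterthwaite) = (s₁²/n₁ + s₂²/n₂)² / [(s₁²/n₁)²/(n₁-1) + (s₂²/n₂)²/(n₂-1)] ≈ 46.98
t = (x̄₁ - x̄₂) / SE = (71.17 - 79.74) / 3.2630 = -8.57 / 3.2630 = -2.626
p-value = 0.0116

Since p-value < α = 0.05, we reject H₀.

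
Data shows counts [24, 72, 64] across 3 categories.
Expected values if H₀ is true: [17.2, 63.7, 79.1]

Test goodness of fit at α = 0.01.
Chi-square goodness of fit test:
H₀: observed counts match expected distribution
H₁: observed counts differ from expected distribution
df = k - 1 = 2
χ² = Σ(O - E)²/E
   = (24 - 17.2)²/17.2 + (72 - 63.7)²/63.7 + (64 - 79.1)²/79.1
   = 2.688 + 1.081 + 2.883
   = 6.65
p-value = 0.0359

Since p-value > α = 0.01, we fail to reject H₀.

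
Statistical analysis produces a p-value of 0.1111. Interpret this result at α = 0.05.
Since p = 0.1111 > α = 0.05, fail to reject H₀.
There is insufficient evidence to reject the null hypothesis; the result is not statistically significant at the 0.05 level.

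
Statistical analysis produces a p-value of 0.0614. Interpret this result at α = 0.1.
Since p = 0.0614 < α = 0.1, reject H₀.
There is sufficient evidence to reject the null hypothesis; the result is statistically significant at the 0.1 level.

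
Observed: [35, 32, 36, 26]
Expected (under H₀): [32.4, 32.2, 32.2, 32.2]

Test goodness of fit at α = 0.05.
Chi-square goodness of fit test:
H₀: observed counts match expected distribution
H₁: observed counts differ from expected distribution
df = k - 1 = 3
χ² = Σ(O - E)²/E
   = (35 - 32.4)²/32.4 + (32 - 32.2)²/32.2 + (36 - 32.2)²/32.2 + (26 - 32.2)²/32.2
   = 0.209 + 0.001 + 0.448 + 1.194
   = 1.85
p-value = 0.6037

Since p-value > α = 0.05, we fail to reject H₀.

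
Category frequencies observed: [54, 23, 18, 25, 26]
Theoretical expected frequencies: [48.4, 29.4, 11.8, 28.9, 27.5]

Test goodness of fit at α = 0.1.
Chi-square goodness of fit test:
H₀: observed counts match expected distribution
H₁: observed counts differ from expected distribution
df = k - 1 = 4
χ² = Σ(O - E)²/E
   = (54 - 48.4)²/48.4 + (23 - 29.4)²/29.4 + (18 - 11.8)²/11.8 + (25 - 28.9)²/28.9 + (26 - 27.5)²/27.5
   = 0.648 + 1.393 + 3.258 + 0.526 + 0.082
   = 5.91
p-value = 0.2062

Since p-value > α = 0.1, we fail to reject H₀.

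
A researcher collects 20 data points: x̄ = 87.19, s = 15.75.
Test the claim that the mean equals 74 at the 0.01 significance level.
One-sample t-test:
H₀: μ = 74
H₁: μ ≠ 74
df = n - 1 = 19
t = (x̄ - μ₀) / (s/√n) = (87.19 - 74) / (15.75/√20) = 3.745
p-value = 0.0014

Since p-value < α = 0.01, we reject H₀.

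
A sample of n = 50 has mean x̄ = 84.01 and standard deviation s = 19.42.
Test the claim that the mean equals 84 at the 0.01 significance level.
One-sample t-test:
H₀: μ = 84
H₁: μ ≠ 84
df = n - 1 = 49
t = (x̄ - μ₀) / (s/√n) = (84.01 - 84) / (19.42/√50) = 0.004
p-value = 0.9971

Since p-value > α = 0.01, we fail to reject H₀.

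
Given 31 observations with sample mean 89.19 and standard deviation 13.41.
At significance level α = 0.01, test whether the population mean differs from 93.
One-sample t-test:
H₀: μ = 93
H₁: μ ≠ 93
df = n - 1 = 30
t = (x̄ - μ₀) / (s/√n) = (89.19 - 93) / (13.41/√31) = -1.582
p-value = 0.1242

Since p-value > α = 0.01, we fail to reject H₀.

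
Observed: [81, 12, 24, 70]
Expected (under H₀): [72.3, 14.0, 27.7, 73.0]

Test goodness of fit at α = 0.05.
Chi-square goodness of fit test:
H₀: observed counts match expected distribution
H₁: observed counts differ from expected distribution
df = k - 1 = 3
χ² = Σ(O - E)²/E
   = (81 - 72.3)²/72.3 + (12 - 14.0)²/14.0 + (24 - 27.7)²/27.7 + (70 - 73.0)²/73.0
   = 1.047 + 0.286 + 0.494 + 0.123
   = 1.95
p-value = 0.5828

Since p-value > α = 0.05, we fail to reject H₀.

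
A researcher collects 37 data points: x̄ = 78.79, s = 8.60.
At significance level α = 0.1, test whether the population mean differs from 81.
One-sample t-test:
H₀: μ = 81
H₁: μ ≠ 81
df = n - 1 = 36
t = (x̄ - μ₀) / (s/√n) = (78.79 - 81) / (8.60/√37) = -1.563
p-value = 0.1268

Since p-value > α = 0.1, we fail to reject H₀.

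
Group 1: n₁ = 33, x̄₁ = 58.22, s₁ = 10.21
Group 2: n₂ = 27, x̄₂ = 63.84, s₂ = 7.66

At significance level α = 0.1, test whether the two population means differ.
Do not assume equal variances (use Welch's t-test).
Welch's two-sample t-test:
H₀: μ₁ = μ₂
H₁: μ₁ ≠ μ₂
s₁²/n₁ = 10.21²/33 = 3.1589,  s₂²/n₂ = 7.66²/27 = 2.1732
SE = √(s₁²/n₁ + s₂²/n₂) = √(3.1589 + 2.1732) = 2.3091
df (Welch-Satterthwaite) = (s₁²/n₁ + s₂²/n₂)² / [(s₁²/n₁)²/(n₁-1) + (s₂²/n₂)²/(n₂-1)] ≈ 57.61
t = (x̄₁ - x̄₂) / SE = (58.22 - 63.84) / 2.3091 = -5.62 / 2.3091 = -2.434
p-value = 0.0181

Since p-value < α = 0.1, we reject H₀.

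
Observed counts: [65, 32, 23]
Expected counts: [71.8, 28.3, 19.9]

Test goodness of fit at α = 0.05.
Chi-square goodness of fit test:
H₀: observed counts match expected distribution
H₁: observed counts differ from expected distribution
df = k - 1 = 2
χ² = Σ(O - E)²/E
   = (65 - 71.8)²/71.8 + (32 - 28.3)²/28.3 + (23 - 19.9)²/19.9
   = 0.644 + 0.484 + 0.483
   = 1.61
p-value = 0.4469

Since p-value > α = 0.05, we fail to reject H₀.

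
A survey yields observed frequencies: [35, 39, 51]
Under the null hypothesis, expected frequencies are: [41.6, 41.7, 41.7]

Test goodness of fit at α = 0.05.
Chi-square goodness of fit test:
H₀: observed counts match expected distribution
H₁: observed counts differ from expected distribution
df = k - 1 = 2
χ² = Σ(O - E)²/E
   = (35 - 41.6)²/41.6 + (39 - 41.7)²/41.7 + (51 - 41.7)²/41.7
   = 1.047 + 0.175 + 2.074
   = 3.30
p-value = 0.1924

Since p-value > α = 0.05, we fail to reject H₀.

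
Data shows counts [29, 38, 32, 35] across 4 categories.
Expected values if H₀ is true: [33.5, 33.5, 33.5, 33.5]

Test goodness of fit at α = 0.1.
Chi-square goodness of fit test:
H₀: observed counts match expected distribution
H₁: observed counts differ from expected distribution
df = k - 1 = 3
χ² = Σ(O - E)²/E
   = (29 - 33.5)²/33.5 + (38 - 33.5)²/33.5 + (32 - 33.5)²/33.5 + (35 - 33.5)²/33.5
   = 0.604 + 0.604 + 0.067 + 0.067
   = 1.34
p-value = 0.7189

Since p-value > α = 0.1, we fail to reject H₀.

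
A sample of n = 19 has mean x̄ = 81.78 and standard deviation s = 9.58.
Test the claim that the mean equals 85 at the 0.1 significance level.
One-sample t-test:
H₀: μ = 85
H₁: μ ≠ 85
df = n - 1 = 18
t = (x̄ - μ₀) / (s/√n) = (81.78 - 85) / (9.58/√19) = -1.465
p-value = 0.1601

Since p-value > α = 0.1, we fail to reject H₀.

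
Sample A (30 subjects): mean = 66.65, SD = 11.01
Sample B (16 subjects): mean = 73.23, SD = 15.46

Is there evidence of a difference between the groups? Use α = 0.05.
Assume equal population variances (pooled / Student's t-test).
Student's two-sample t-test (equal variances):
H₀: μ₁ = μ₂
H₁: μ₁ ≠ μ₂
df = n₁ + n₂ - 2 = 44
Pooled variance s_p² = [(n₁-1)s₁² + (n₂-1)s₂²] / (n₁ + n₂ - 2) = [(29)(11.01²) + (15)(15.46²)] / 44 = 161.3763
SE = √(s_p²(1/n₁ + 1/n₂)) = √(161.3763 × (1/30 + 1/16)) = 3.9326
t = (x̄₁ - x̄₂) / SE = (66.65 - 73.23) / 3.9326 = -6.58 / 3.9326 = -1.673
p-value = 0.1014

Since p-value > α = 0.05, we fail to reject H₀.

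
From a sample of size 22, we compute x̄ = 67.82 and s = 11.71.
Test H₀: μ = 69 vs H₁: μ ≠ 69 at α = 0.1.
One-sample t-test:
H₀: μ = 69
H₁: μ ≠ 69
df = n - 1 = 21
t = (x̄ - μ₀) / (s/√n) = (67.82 - 69) / (11.71/√22) = -0.473
p-value = 0.6413

Since p-value > α = 0.1, we fail to reject H₀.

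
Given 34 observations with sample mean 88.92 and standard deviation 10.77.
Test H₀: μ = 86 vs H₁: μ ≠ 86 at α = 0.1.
One-sample t-test:
H₀: μ = 86
H₁: μ ≠ 86
df = n - 1 = 33
t = (x̄ - μ₀) / (s/√n) = (88.92 - 86) / (10.77/√34) = 1.581
p-value = 0.1234

Since p-value > α = 0.1, we fail to reject H₀.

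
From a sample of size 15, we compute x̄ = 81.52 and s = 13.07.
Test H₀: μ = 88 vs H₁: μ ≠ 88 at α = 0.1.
One-sample t-test:
H₀: μ = 88
H₁: μ ≠ 88
df = n - 1 = 14
t = (x̄ - μ₀) / (s/√n) = (81.52 - 88) / (13.07/√15) = -1.920
p-value = 0.0754

Since p-value < α = 0.1, we reject H₀.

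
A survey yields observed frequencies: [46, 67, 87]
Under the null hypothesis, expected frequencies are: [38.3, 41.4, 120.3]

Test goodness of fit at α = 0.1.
Chi-square goodness of fit test:
H₀: observed counts match expected distribution
H₁: observed counts differ from expected distribution
df = k - 1 = 2
χ² = Σ(O - E)²/E
   = (46 - 38.3)²/38.3 + (67 - 41.4)²/41.4 + (87 - 120.3)²/120.3
   = 1.548 + 15.830 + 9.218
   = 26.60
p-value < 0.0001

Since p-value < α = 0.1, we reject H₀.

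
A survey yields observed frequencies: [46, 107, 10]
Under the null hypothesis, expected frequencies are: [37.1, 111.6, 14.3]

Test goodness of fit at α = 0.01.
Chi-square goodness of fit test:
H₀: observed counts match expected distribution
H₁: observed counts differ from expected distribution
df = k - 1 = 2
χ² = Σ(O - E)²/E
   = (46 - 37.1)²/37.1 + (107 - 111.6)²/111.6 + (10 - 14.3)²/14.3
   = 2.135 + 0.190 + 1.293
   = 3.62
p-value = 0.1638

Since p-value > α = 0.01, we fail to reject H₀.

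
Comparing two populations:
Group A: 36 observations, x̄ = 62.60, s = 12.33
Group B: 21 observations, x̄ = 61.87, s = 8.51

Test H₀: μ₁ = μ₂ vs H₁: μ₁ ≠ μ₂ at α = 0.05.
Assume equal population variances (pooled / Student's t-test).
Student's two-sample t-test (equal variances):
H₀: μ₁ = μ₂
H₁: μ₁ ≠ μ₂
df = n₁ + n₂ - 2 = 55
Pooled variance s_p² = [(n₁-1)s₁² + (n₂-1)s₂²] / (n₁ + n₂ - 2) = [(35)(12.33²) + (20)(8.51²)] / 55 = 123.0802
SE = √(s_p²(1/n₁ + 1/n₂)) = √(123.0802 × (1/36 + 1/21)) = 3.0463
t = (x̄₁ - x̄₂) / SE = (62.60 - 61.87) / 3.0463 = 0.73 / 3.0463 = 0.240
p-value = 0.8115

Since p-value > α = 0.05, we fail to reject H₀.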